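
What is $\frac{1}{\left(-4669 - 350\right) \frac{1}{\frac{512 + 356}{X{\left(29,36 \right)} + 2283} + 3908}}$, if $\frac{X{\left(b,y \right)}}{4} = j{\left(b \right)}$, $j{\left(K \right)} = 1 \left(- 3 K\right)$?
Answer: $- \frac{7562848}{9711765} \approx -0.77873$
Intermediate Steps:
$j{\left(K \right)} = - 3 K$
$X{\left(b,y \right)} = - 12 b$ ($X{\left(b,y \right)} = 4 \left(- 3 b\right) = - 12 b$)
$\frac{1}{\left(-4669 - 350\right) \frac{1}{\frac{512 + 356}{X{\left(29,36 \right)} + 2283} + 3908}} = \frac{1}{\left(-4669 - 350\right) \frac{1}{\frac{512 + 356}{\left(-12\right) 29 + 2283} + 3908}} = \frac{1}{\left(-5019\right) \frac{1}{\frac{868}{-348 + 2283} + 3908}} = \frac{1}{\left(-5019\right) \frac{1}{\frac{868}{1935} + 3908}} = \frac{1}{\left(-5019\right) \frac{1}{\frac{7562848}{1935}}} = \frac{1}{\left(-5019\right) \frac{1935}{7562848}} = \frac{1}{- \frac{9711765}{7562848}} = - \frac{7562848}{9711765}$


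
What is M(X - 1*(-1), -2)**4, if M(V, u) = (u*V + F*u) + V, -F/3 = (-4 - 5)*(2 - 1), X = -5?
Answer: 6250000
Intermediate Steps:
F = 27 (F = -3*(-4 - 5)*(2 - 1) = -(-27) = -3*(-9) = 27)
M(V, u) = V + 27*u + V*u (M(V, u) = (u*V + 27*u) + V = (V*u + 27*u) + V = (27*u + V*u) + V = V + 27*u + V*u)
M(X - 1*(-1), -2)**4 = ((-5 - 1*(-1)) + 27*(-2) + (-5 - 1*(-1))*(-2))**4 = ((-5 + 1) - 54 + (-5 + 1)*(-2))**4 = (-4 - 54 - 4*(-2))**4 = (-4 - 54 + 8)**4 = (-50)**4 = 6250000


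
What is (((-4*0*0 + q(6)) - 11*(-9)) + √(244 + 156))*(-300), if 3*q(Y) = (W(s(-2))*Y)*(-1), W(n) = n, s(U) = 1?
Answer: -35100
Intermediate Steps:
q(Y) = -Y/3 (q(Y) = ((1*Y)*(-1))/3 = (Y*(-1))/3 = (-Y)/3 = -Y/3)
(((-4*0*0 + q(6)) - 11*(-9)) + √(244 + 156))*(-300) = (((-4*0*0 - ⅓*6) - 11*(-9)) + √(244 + 156))*(-300) = (((0*0 - 2) + 99) + √400)*(-300) = (((0 - 2) + 99) + 20)*(-300) = ((-2 + 99) + 20)*(-300) = (97 + 20)*(-300) = 117*(-300) = -35100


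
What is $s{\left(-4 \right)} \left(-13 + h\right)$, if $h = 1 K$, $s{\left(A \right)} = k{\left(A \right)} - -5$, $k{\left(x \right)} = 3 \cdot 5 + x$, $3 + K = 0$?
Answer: $-256$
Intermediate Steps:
$K = -3$ ($K = -3 + 0 = -3$)
$k{\left(x \right)} = 15 + x$
$s{\left(A \right)} = 20 + A$ ($s{\left(A \right)} = \left(15 + A\right) - -5 = \left(15 + A\right) + 5 = 20 + A$)
$h = -3$ ($h = 1 \left(-3\right) = -3$)
$s{\left(-4 \right)} \left(-13 + h\right) = \left(20 - 4\right) \left(-13 - 3\right) = 16 \left(-16\right) = -256$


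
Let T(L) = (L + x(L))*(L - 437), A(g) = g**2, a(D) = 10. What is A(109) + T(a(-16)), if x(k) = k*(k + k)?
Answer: -77789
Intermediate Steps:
x(k) = 2*k**2 (x(k) = k*(2*k) = 2*k**2)
T(L) = (-437 + L)*(L + 2*L**2) (T(L) = (L + 2*L**2)*(L - 437) = (L + 2*L**2)*(-437 + L) = (-437 + L)*(L + 2*L**2))
A(109) + T(a(-16)) = 109**2 + 10*(-437 - 873*10 + 2*10**2) = 11881 + 10*(-437 - 8730 + 2*100) = 11881 + 10*(-437 - 8730 + 200) = 11881 + 10*(-8967) = 11881 - 89670 = -77789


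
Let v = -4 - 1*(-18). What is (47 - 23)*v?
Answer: 336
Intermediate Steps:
v = 14 (v = -4 + 18 = 14)
(47 - 23)*v = (47 - 23)*14 = 24*14 = 336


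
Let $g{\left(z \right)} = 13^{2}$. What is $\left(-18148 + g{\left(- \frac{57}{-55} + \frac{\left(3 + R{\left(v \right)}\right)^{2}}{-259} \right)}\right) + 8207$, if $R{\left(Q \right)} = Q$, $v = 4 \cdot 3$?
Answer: $-9772$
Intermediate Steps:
$v = 12$
$g{\left(z \right)} = 169$
$\left(-18148 + g{\left(- \frac{57}{-55} + \frac{\left(3 + R{\left(v \right)}\right)^{2}}{-259} \right)}\right) + 8207 = \left(-18148 + 169\right) + 8207 = -17979 + 8207 = -9772$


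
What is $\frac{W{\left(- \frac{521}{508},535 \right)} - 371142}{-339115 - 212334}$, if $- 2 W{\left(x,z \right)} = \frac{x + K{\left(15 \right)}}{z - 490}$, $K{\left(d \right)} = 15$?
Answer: $\frac{16968619339}{25212248280} \approx 0.67303$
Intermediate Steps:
$W{\left(x,z \right)} = - \frac{15 + x}{2 \left(-490 + z\right)}$ ($W{\left(x,z \right)} = - \frac{\left(x + 15\right) \frac{1}{z - 490}}{2} = - \frac{\left(15 + x\right) \frac{1}{-490 + z}}{2} = - \frac{\frac{1}{-490 + z} \left(15 + x\right)}{2} = - \frac{15 + x}{2 \left(-490 + z\right)}$)
$\frac{W{\left(- \frac{521}{508},535 \right)} - 371142}{-339115 - 212334} = \frac{\frac{-15 - - \frac{521}{508}}{2 \left(-490 + 535\right)} - 371142}{-339115 - 212334} = \frac{\frac{-15 - \left(-521\right) \frac{1}{508}}{2 \cdot 45} - 371142}{-551449} = \left(\frac{1}{2} \cdot \frac{1}{45} \left(-15 - - \frac{521}{508}\right) - 371142\right) \left(- \frac{1}{551449}\right) = \left(\frac{1}{2} \cdot \frac{1}{45} \left(-15 + \frac{521}{508}\right) - 371142\right) \left(- \frac{1}{551449}\right) = \left(\frac{1}{2} \cdot \frac{1}{45} \left(- \frac{7099}{508}\right) - 371142\right) \left(- \frac{1}{551449}\right) = \left(- \frac{7099}{45720} - 371142\right) \left(- \frac{1}{551449}\right) = \left(- \frac{16968619339}{45720}\right) \left(- \frac{1}{551449}\right) = \frac{16968619339}{25212248280}$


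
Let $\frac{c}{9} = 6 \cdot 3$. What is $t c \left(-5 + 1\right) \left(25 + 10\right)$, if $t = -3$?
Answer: $68040$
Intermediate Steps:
$c = 162$ ($c = 9 \cdot 6 \cdot 3 = 9 \cdot 18 = 162$)
$t c \left(-5 + 1\right) \left(25 + 10\right) = \left(-3\right) 162 \left(-5 + 1\right) \left(25 + 10\right) = \left(-486\right) \left(-4\right) 35 = 1944 \cdot 35 = 68040$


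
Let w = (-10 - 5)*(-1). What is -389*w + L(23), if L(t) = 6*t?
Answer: -5697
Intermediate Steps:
w = 15 (w = -15*(-1) = 15)
-389*w + L(23) = -389*15 + 6*23 = -5835 + 138 = -5697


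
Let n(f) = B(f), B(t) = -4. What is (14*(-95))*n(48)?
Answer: 5320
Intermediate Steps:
n(f) = -4
(14*(-95))*n(48) = (14*(-95))*(-4) = -1330*(-4) = 5320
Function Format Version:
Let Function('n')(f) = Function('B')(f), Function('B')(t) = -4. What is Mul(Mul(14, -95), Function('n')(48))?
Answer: 5320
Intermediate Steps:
Function('n')(f) = -4
Mul(Mul(14, -95), Function('n')(48)) = Mul(Mul(14, -95), -4) = Mul(-1330, -4) = 5320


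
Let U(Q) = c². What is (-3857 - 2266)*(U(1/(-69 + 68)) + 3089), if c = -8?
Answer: -19305819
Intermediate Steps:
U(Q) = 64 (U(Q) = (-8)² = 64)
(-3857 - 2266)*(U(1/(-69 + 68)) + 3089) = (-3857 - 2266)*(64 + 3089) = -6123*3153 = -19305819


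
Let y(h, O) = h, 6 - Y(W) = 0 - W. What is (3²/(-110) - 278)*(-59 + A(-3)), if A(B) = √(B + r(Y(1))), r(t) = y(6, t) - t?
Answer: 1804751/110 - 30589*I/55 ≈ 16407.0 - 556.16*I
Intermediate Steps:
Y(W) = 6 + W (Y(W) = 6 - (0 - W) = 6 - (-1)*W = 6 + W)
r(t) = 6 - t
A(B) = √(-1 + B) (A(B) = √(B + (6 - (6 + 1))) = √(B + (6 - 1*7)) = √(B + (6 - 7)) = √(B - 1) = √(-1 + B))
(3²/(-110) - 278)*(-59 + A(-3)) = (3²/(-110) - 278)*(-59 + √(-1 - 3)) = (9*(-1/110) - 278)*(-59 + √(-4)) = (-9/110 - 278)*(-59 + 2*I) = -30589*(-59 + 2*I)/110 = 1804751/110 - 30589*I/55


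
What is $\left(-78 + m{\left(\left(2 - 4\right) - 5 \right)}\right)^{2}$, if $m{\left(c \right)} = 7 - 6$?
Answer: $5929$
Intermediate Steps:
$m{\left(c \right)} = 1$ ($m{\left(c \right)} = 7 - 6 = 1$)
$\left(-78 + m{\left(\left(2 - 4\right) - 5 \right)}\right)^{2} = \left(-78 + 1\right)^{2} = \left(-77\right)^{2} = 5929$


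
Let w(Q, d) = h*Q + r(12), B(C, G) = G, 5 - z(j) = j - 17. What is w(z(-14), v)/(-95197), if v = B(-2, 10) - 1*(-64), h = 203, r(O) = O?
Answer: -7320/95197 ≈ -0.076893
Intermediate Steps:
z(j) = 22 - j (z(j) = 5 - (j - 17) = 5 - (-17 + j) = 5 + (17 - j) = 22 - j)
v = 74 (v = 10 - 1*(-64) = 10 + 64 = 74)
w(Q, d) = 12 + 203*Q (w(Q, d) = 203*Q + 12 = 12 + 203*Q)
w(z(-14), v)/(-95197) = (12 + 203*(22 - 1*(-14)))/(-95197) = (12 + 203*(22 + 14))*(-1/95197) = (12 + 203*36)*(-1/95197) = (12 + 7308)*(-1/95197) = 7320*(-1/95197) = -7320/95197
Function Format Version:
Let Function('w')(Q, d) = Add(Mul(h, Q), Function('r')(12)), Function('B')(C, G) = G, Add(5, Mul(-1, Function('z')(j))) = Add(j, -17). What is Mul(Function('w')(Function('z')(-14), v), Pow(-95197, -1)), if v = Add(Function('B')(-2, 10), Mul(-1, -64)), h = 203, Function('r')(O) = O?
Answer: Rational(-7320, 95197) ≈ -0.076893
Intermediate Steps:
Function('z')(j) = Add(22, Mul(-1, j)) (Function('z')(j) = Add(5, Mul(-1, Add(j, -17))) = Add(5, Mul(-1, Add(-17, j))) = Add(5, Add(17, Mul(-1, j))) = Add(22, Mul(-1, j)))
v = 74 (v = Add(10, Mul(-1, -64)) = Add(10, 64) = 74)
Function('w')(Q, d) = Add(12, Mul(203, Q)) (Function('w')(Q, d) = Add(Mul(203, Q), 12) = Add(12, Mul(203, Q)))
Mul(Function('w')(Function('z')(-14), v), Pow(-95197, -1)) = Mul(Add(12, Mul(203, Add(22, Mul(-1, -14)))), Pow(-95197, -1)) = Mul(Add(12, Mul(203, Add(22, 14))), Rational(-1, 95197)) = Mul(Add(12, Mul(203, 36)), Rational(-1, 95197)) = Mul(Add(12, 7308), Rational(-1, 95197)) = Mul(7320, Rational(-1, 95197)) = Rational(-7320, 95197)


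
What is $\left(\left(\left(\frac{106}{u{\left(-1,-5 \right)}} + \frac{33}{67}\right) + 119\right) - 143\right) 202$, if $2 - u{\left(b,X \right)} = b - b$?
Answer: $\frac{399152}{67} \approx 5957.5$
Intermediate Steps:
$u{\left(b,X \right)} = 2$ ($u{\left(b,X \right)} = 2 - \left(b - b\right) = 2 - 0 = 2 + 0 = 2$)
$\left(\left(\left(\frac{106}{u{\left(-1,-5 \right)}} + \frac{33}{67}\right) + 119\right) - 143\right) 202 = \left(\left(\left(\frac{106}{2} + \frac{33}{67}\right) + 119\right) - 143\right) 202 = \left(\left(\left(106 \cdot \frac{1}{2} + 33 \cdot \frac{1}{67}\right) + 119\right) - 143\right) 202 = \left(\left(\left(53 + \frac{33}{67}\right) + 119\right) - 143\right) 202 = \left(\left(\frac{3584}{67} + 119\right) - 143\right) 202 = \left(\frac{11557}{67} - 143\right) 202 = \frac{1976}{67} \cdot 202 = \frac{399152}{67}$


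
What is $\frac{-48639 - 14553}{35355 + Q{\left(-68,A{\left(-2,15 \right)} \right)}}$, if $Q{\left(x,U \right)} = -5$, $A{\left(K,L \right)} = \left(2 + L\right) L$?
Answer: $- \frac{31596}{17675} \approx -1.7876$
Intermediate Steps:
$A{\left(K,L \right)} = L \left(2 + L\right)$
$\frac{-48639 - 14553}{35355 + Q{\left(-68,A{\left(-2,15 \right)} \right)}} = \frac{-48639 - 14553}{35355 - 5} = - \frac{63192}{35350} = \left(-63192\right) \frac{1}{35350} = - \frac{31596}{17675}$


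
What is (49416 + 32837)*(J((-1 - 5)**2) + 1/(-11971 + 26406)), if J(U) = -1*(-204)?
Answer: 242213781473/14435 ≈ 1.6780e+7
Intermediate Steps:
J(U) = 204
(49416 + 32837)*(J((-1 - 5)**2) + 1/(-11971 + 26406)) = (49416 + 32837)*(204 + 1/(-11971 + 26406)) = 82253*(204 + 1/14435) = 82253*(2944741/14435) = 242213781473/14435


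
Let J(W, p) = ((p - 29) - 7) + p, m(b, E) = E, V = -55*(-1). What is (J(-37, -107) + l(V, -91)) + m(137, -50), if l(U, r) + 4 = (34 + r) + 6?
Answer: -355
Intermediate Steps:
V = 55
l(U, r) = 36 + r (l(U, r) = -4 + ((34 + r) + 6) = -4 + (40 + r) = 36 + r)
J(W, p) = -36 + 2*p (J(W, p) = ((-29 + p) - 7) + p = (-36 + p) + p = -36 + 2*p)
(J(-37, -107) + l(V, -91)) + m(137, -50) = ((-36 + 2*(-107)) + (36 - 91)) - 50 = ((-36 - 214) - 55) - 50 = (-250 - 55) - 50 = -305 - 50 = -355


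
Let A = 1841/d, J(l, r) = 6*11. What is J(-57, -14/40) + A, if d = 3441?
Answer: 228947/3441 ≈ 66.535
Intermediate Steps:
J(l, r) = 66
A = 1841/3441 ≈ 0.53502
J(-57, -14/40) + A = 66 + 1841/3441 = 228947/3441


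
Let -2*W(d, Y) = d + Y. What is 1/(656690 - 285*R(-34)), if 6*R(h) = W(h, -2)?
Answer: 1/655835 ≈ 1.5248e-6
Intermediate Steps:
W(d, Y) = -Y/2 - d/2 (W(d, Y) = -(d + Y)/2 = -(Y + d)/2 = -Y/2 - d/2)
R(h) = ⅙ - h/12 (R(h) = (-½*(-2) - h/2)/6 = (1 - h/2)/6 = ⅙ - h/12)
1/(656690 - 285*R(-34)) = 1/(656690 - 285*(⅙ - 1/12*(-34))) = 1/(656690 - 285*(⅙ + 17/6)) = 1/(656690 - 285*3) = 1/(656690 - 855) = 1/655835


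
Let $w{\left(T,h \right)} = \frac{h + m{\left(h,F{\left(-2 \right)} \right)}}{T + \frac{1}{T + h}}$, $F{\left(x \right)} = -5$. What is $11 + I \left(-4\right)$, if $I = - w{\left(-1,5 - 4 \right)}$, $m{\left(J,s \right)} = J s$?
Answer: $11$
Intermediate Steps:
$w{\left(T,h \right)} = - \frac{4 h}{T + \frac{1}{T + h}}$ ($w{\left(T,h \right)} = \frac{h + h \left(-5\right)}{T + \frac{1}{T + h}} = \frac{h - 5 h}{T + \frac{1}{T + h}} = \frac{\left(-4\right) h}{T + \frac{1}{T + h}} = - \frac{4 h}{T + \frac{1}{T + h}}$)
$I = 0$ ($I = - \frac{4 \left(5 - 4\right) \left(\left(-1\right) \left(-1\right) - \left(5 - 4\right)\right)}{1 + \left(-1\right)^{2} - \left(5 - 4\right)} = - \frac{4 \cdot 1 \left(1 - 1\right)}{1 + 1 - 1} = - \frac{4 \cdot 1 \cdot 0}{1} = - 4 \cdot 1 \cdot 1 \cdot 0 = \left(-1\right) 0 = 0$)
$11 + I \left(-4\right) = 11 + 0 \left(-4\right) = 11 + 0 = 11$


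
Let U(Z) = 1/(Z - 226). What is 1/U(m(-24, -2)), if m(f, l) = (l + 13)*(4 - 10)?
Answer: -292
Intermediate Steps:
m(f, l) = -78 - 6*l (m(f, l) = (13 + l)*(-6) = -78 - 6*l)
U(Z) = 1/(-226 + Z)
1/U(m(-24, -2)) = 1/(1/(-226 + (-78 - 6*(-2)))) = 1/(1/(-226 + (-78 + 12))) = 1/(1/(-226 - 66)) = 1/(1/(-292)) = 1/(-1/292) = -292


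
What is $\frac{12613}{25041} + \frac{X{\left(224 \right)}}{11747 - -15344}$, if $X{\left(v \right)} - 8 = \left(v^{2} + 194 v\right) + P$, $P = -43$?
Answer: $\frac{2685461260}{678385731} \approx 3.9586$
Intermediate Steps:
$X{\left(v \right)} = -35 + v^{2} + 194 v$ ($X{\left(v \right)} = 8 - \left(43 - v^{2} - 194 v\right) = 8 + \left(-43 + v^{2} + 194 v\right) = -35 + v^{2} + 194 v$)
$\frac{12613}{25041} + \frac{X{\left(224 \right)}}{11747 - -15344} = \frac{12613}{25041} + \frac{-35 + 224^{2} + 194 \cdot 224}{11747 - -15344} = 12613 \cdot \frac{1}{25041} + \frac{-35 + 50176 + 43456}{11747 + 15344} = \frac{12613}{25041} + \frac{93597}{27091} = \frac{2685461260}{678385731}$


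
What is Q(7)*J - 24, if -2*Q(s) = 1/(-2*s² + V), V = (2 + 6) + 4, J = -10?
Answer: -2069/86 ≈ -24.058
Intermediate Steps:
V = 12 (V = 8 + 4 = 12)
Q(s) = -1/(2*(12 - 2*s²)) (Q(s) = -1/(2*(-2*s² + 12)) = -1/(2*(12 - 2*s²)))
Q(7)*J - 24 = (1/(4*(-6 + 7²)))*(-10) - 24 = (1/(4*(-6 + 49)))*(-10) - 24 = ((¼)/43)*(-10) - 24 = ((¼)*(1/43))*(-10) - 24 = (1/172)*(-10) - 24 = -5/86 - 24 = -2069/86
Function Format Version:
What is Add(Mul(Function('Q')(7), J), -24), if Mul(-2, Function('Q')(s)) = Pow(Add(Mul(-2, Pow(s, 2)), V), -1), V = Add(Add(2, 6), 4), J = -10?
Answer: Rational(-2069, 86) ≈ -24.058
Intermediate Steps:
V = 12 (V = Add(8, 4) = 12)
Function('Q')(s) = Mul(Rational(-1, 2), Pow(Add(12, Mul(-2, Pow(s, 2))), -1)) (Function('Q')(s) = Mul(Rational(-1, 2), Pow(Add(Mul(-2, Pow(s, 2)), 12), -1)) = Mul(Rational(-1, 2), Pow(Add(12, Mul(-2, Pow(s, 2))), -1)))
Add(Mul(Function('Q')(7), J), -24) = Add(Mul(Mul(Rational(1, 4), Pow(Add(-6, Pow(7, 2)), -1)), -10), -24) = Add(Mul(Mul(Rational(1, 4), Pow(Add(-6, 49), -1)), -10), -24) = Add(Mul(Mul(Rational(1, 4), Pow(43, -1)), -10), -24) = Add(Mul(Mul(Rational(1, 4), Rational(1, 43)), -10), -24) = Add(Mul(Rational(1, 172), -10), -24) = Add(Rational(-5, 86), -24) = Rational(-2069, 86)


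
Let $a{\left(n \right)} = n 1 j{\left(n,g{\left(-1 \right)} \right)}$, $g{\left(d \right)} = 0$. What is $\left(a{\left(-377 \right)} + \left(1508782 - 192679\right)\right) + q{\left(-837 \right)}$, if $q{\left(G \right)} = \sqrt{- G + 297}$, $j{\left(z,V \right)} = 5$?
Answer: $1314218 + 9 \sqrt{14} \approx 1.3143 \cdot 10^{6}$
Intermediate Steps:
$a{\left(n \right)} = 5 n$ ($a{\left(n \right)} = n 1 \cdot 5 = n 5 = 5 n$)
$q{\left(G \right)} = \sqrt{297 - G}$
$\left(a{\left(-377 \right)} + \left(1508782 - 192679\right)\right) + q{\left(-837 \right)} = \left(5 \left(-377\right) + \left(1508782 - 192679\right)\right) + \sqrt{297 - -837} = \left(-1885 + 1316103\right) + \sqrt{297 + 837} = 1314218 + \sqrt{1134} = 1314218 + 9 \sqrt{14}$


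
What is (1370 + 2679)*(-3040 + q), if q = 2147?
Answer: -3615757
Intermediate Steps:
(1370 + 2679)*(-3040 + q) = (1370 + 2679)*(-3040 + 2147) = 4049*(-893) = -3615757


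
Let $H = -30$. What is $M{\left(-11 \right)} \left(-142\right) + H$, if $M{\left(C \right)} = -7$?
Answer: $964$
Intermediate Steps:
$M{\left(-11 \right)} \left(-142\right) + H = \left(-7\right) \left(-142\right) - 30 = 994 - 30 = 964$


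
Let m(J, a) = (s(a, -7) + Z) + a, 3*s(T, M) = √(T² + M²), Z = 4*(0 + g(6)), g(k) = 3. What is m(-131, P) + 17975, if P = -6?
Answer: 17981 + √85/3 ≈ 17984.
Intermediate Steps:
Z = 12 (Z = 4*(0 + 3) = 4*3 = 12)
s(T, M) = √(M² + T²)/3 (s(T, M) = √(T² + M²)/3 = √(M² + T²)/3)
m(J, a) = 12 + a + √(49 + a²)/3 (m(J, a) = (√((-7)² + a²)/3 + 12) + a = (√(49 + a²)/3 + 12) + a = (12 + √(49 + a²)/3) + a = 12 + a + √(49 + a²)/3)
m(-131, P) + 17975 = (12 - 6 + √(49 + (-6)²)/3) + 17975 = (12 - 6 + √(49 + 36)/3) + 17975 = (12 - 6 + √85/3) + 17975 = (6 + √85/3) + 17975 = 17981 + √85/3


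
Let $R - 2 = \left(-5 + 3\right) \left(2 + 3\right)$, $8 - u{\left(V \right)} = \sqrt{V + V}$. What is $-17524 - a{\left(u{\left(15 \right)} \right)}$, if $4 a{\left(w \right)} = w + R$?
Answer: $-17524 + \frac{\sqrt{30}}{4} \approx -17523.0$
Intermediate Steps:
$u{\left(V \right)} = 8 - \sqrt{2} \sqrt{V}$ ($u{\left(V \right)} = 8 - \sqrt{V + V} = 8 - \sqrt{2 V} = 8 - \sqrt{2} \sqrt{V}$)
$R = -8$ ($R = 2 + \left(-5 + 3\right) \left(2 + 3\right) = 2 - 10 = -8$)
$a{\left(w \right)} = -2 + \frac{w}{4}$ ($a{\left(w \right)} = \frac{w - 8}{4} = \frac{-8 + w}{4} = -2 + \frac{w}{4}$)
$-17524 - a{\left(u{\left(15 \right)} \right)} = -17524 - \left(-2 + \frac{8 - \sqrt{2} \sqrt{15}}{4}\right) = -17524 - \left(-2 + \frac{8 - \sqrt{30}}{4}\right) = -17524 - \left(-2 + \left(2 - \frac{\sqrt{30}}{4}\right)\right) = -17524 - - \frac{\sqrt{30}}{4} = -17524 + \frac{\sqrt{30}}{4}$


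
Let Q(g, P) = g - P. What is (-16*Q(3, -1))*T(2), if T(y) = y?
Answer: -128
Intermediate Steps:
(-16*Q(3, -1))*T(2) = -16*(3 - 1*(-1))*2 = -16*(3 + 1)*2 = -16*4*2 = -64*2 = -128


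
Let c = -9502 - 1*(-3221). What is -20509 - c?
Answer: -14228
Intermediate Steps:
c = -6281 (c = -9502 + 3221 = -6281)
-20509 - c = -20509 - 1*(-6281) = -20509 + 6281 = -14228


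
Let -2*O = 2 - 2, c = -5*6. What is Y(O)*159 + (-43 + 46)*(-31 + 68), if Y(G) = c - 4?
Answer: -5295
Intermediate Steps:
c = -30
O = 0 (O = -(2 - 2)/2 = -½*0 = 0)
Y(G) = -34 (Y(G) = -30 - 4 = -34)
Y(O)*159 + (-43 + 46)*(-31 + 68) = -34*159 + (-43 + 46)*(-31 + 68) = -5406 + 3*37 = -5406 + 111 = -5295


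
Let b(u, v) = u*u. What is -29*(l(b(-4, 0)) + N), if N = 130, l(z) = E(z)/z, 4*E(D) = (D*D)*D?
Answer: -5626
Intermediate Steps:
E(D) = D³/4 (E(D) = ((D*D)*D)/4 = (D²*D)/4 = D³/4)
b(u, v) = u²
l(z) = z²/4 (l(z) = (z³/4)/z = z²/4)
-29*(l(b(-4, 0)) + N) = -29*(((-4)²)²/4 + 130) = -29*((¼)*16² + 130) = -29*((¼)*256 + 130) = -29*(64 + 130) = -29*194 = -5626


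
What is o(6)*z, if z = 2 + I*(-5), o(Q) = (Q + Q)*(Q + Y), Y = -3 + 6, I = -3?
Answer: 1836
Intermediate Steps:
Y = 3
o(Q) = 2*Q*(3 + Q) (o(Q) = (Q + Q)*(Q + 3) = (2*Q)*(3 + Q) = 2*Q*(3 + Q))
z = 17 (z = 2 - 3*(-5) = 2 + 15 = 17)
o(6)*z = (2*6*(3 + 6))*17 = (2*6*9)*17 = 108*17 = 1836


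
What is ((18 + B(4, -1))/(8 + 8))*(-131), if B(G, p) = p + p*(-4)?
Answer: -2751/16 ≈ -171.94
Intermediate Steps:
B(G, p) = -3*p (B(G, p) = p - 4*p = -3*p)
((18 + B(4, -1))/(8 + 8))*(-131) = ((18 - 3*(-1))/(8 + 8))*(-131) = ((18 + 3)/16)*(-131) = (21*(1/16))*(-131) = (21/16)*(-131) = -2751/16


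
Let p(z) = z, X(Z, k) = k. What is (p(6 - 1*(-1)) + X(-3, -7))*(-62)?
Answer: 0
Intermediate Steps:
(p(6 - 1*(-1)) + X(-3, -7))*(-62) = ((6 - 1*(-1)) - 7)*(-62) = ((6 + 1) - 7)*(-62) = (7 - 7)*(-62) = 0*(-62) = 0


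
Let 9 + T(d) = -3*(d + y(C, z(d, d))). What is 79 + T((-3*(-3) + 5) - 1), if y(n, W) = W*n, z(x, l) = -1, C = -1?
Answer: 28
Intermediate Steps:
T(d) = -12 - 3*d (T(d) = -9 - 3*(d - 1*(-1)) = -9 - 3*(d + 1) = -9 - 3*(1 + d) = -9 + (-3 - 3*d) = -12 - 3*d)
79 + T((-3*(-3) + 5) - 1) = 79 + (-12 - 3*((-3*(-3) + 5) - 1)) = 79 + (-12 - 3*((9 + 5) - 1)) = 79 + (-12 - 3*(14 - 1)) = 79 + (-12 - 3*13) = 79 + (-12 - 39) = 79 - 51 = 28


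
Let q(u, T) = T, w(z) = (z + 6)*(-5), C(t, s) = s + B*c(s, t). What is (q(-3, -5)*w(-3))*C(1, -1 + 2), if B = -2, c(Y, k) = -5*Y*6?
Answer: 4575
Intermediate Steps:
c(Y, k) = -30*Y
C(t, s) = 61*s (C(t, s) = s - (-60)*s = s + 60*s = 61*s)
w(z) = -30 - 5*z (w(z) = (6 + z)*(-5) = -30 - 5*z)
(q(-3, -5)*w(-3))*C(1, -1 + 2) = (-5*(-30 - 5*(-3)))*(61*(-1 + 2)) = (-5*(-30 + 15))*(61*1) = -5*(-15)*61 = 75*61 = 4575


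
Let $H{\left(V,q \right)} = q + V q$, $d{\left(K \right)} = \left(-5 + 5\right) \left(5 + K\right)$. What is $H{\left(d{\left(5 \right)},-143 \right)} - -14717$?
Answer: $14574$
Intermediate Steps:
$d{\left(K \right)} = 0$ ($d{\left(K \right)} = 0 \left(5 + K\right) = 0$)
$H{\left(d{\left(5 \right)},-143 \right)} - -14717 = - 143 \left(1 + 0\right) - -14717 = \left(-143\right) 1 + 14717 = -143 + 14717 = 14574$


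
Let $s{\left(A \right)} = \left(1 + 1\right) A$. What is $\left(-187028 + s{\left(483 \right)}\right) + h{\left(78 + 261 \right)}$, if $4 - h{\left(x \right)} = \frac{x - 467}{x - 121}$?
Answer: $- \frac{20280258}{109} \approx -1.8606 \cdot 10^{5}$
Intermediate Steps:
$s{\left(A \right)} = 2 A$
$h{\left(x \right)} = 4 - \frac{-467 + x}{-121 + x}$ ($h{\left(x \right)} = 4 - \frac{x - 467}{x - 121} = 4 - \frac{-467 + x}{-121 + x}$)
$\left(-187028 + s{\left(483 \right)}\right) + h{\left(78 + 261 \right)} = \left(-187028 + 2 \cdot 483\right) + \frac{-17 + 3 \left(78 + 261\right)}{-121 + \left(78 + 261\right)} = \left(-187028 + 966\right) + \frac{-17 + 3 \cdot 339}{-121 + 339} = -186062 + \frac{-17 + 1017}{218} = -186062 + \frac{1}{218} \cdot 1000 = -186062 + \frac{500}{109} = - \frac{20280258}{109}$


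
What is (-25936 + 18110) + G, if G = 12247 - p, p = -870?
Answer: 5291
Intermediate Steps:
G = 13117 (G = 12247 - 1*(-870) = 12247 + 870 = 13117)
(-25936 + 18110) + G = (-25936 + 18110) + 13117 = -7826 + 13117 = 5291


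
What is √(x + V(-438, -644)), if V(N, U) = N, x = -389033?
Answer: I*√389471 ≈ 624.08*I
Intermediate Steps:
√(x + V(-438, -644)) = √(-389033 - 438) = √(-389471) = I*√389471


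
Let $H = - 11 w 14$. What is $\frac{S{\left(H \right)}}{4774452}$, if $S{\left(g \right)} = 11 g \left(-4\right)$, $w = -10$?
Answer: $- \frac{16940}{1193613} \approx -0.014192$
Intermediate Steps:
$H = 1540$ ($H = \left(-11\right) \left(-10\right) 14 = 110 \cdot 14 = 1540$)
$S{\left(g \right)} = - 44 g$
$\frac{S{\left(H \right)}}{4774452} = \frac{\left(-44\right) 1540}{4774452} = \left(-67760\right) \frac{1}{4774452} = - \frac{16940}{1193613}$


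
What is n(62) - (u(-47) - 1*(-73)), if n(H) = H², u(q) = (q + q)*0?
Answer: 3771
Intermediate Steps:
u(q) = 0 (u(q) = (2*q)*0 = 0)
n(62) - (u(-47) - 1*(-73)) = 62² - (0 - 1*(-73)) = 3844 - (0 + 73) = 3844 - 1*73 = 3844 - 73 = 3771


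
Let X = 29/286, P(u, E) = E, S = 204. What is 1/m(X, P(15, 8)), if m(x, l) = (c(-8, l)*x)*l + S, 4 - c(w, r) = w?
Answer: 143/30564 ≈ 0.0046787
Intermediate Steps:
c(w, r) = 4 - w
X = 29/286 (X = 29*(1/286) = 29/286 ≈ 0.10140)
m(x, l) = 204 + 12*l*x (m(x, l) = ((4 - 1*(-8))*x)*l + 204 = ((4 + 8)*x)*l + 204 = (12*x)*l + 204 = 12*l*x + 204 = 204 + 12*l*x)
1/m(X, P(15, 8)) = 1/(204 + 12*8*(29/286)) = 1/(204 + 1392/143) = 1/(30564/143) = 143/30564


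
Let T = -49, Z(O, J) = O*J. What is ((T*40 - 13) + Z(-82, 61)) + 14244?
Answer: 7269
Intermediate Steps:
Z(O, J) = J*O
((T*40 - 13) + Z(-82, 61)) + 14244 = ((-49*40 - 13) + 61*(-82)) + 14244 = ((-1960 - 13) - 5002) + 14244 = (-1973 - 5002) + 14244 = -6975 + 14244 = 7269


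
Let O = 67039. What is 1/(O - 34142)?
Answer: 1/32897 ≈ 3.0398e-5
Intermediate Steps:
1/(O - 34142) = 1/(67039 - 34142) = 1/32897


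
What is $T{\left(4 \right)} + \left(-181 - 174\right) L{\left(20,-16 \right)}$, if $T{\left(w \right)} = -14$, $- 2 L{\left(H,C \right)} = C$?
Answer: $-2854$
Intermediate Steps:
$L{\left(H,C \right)} = - \frac{C}{2}$
$T{\left(4 \right)} + \left(-181 - 174\right) L{\left(20,-16 \right)} = -14 + \left(-181 - 174\right) \left(\left(- \frac{1}{2}\right) \left(-16\right)\right) = -14 - 2840 = -2854$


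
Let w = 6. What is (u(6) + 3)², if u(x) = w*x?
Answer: 1521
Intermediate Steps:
u(x) = 6*x
(u(6) + 3)² = (6*6 + 3)² = (36 + 3)² = 39² = 1521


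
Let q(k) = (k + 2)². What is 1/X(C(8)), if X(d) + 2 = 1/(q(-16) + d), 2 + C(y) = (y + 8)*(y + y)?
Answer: -450/899 ≈ -0.50056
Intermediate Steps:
C(y) = -2 + 2*y*(8 + y) (C(y) = -2 + (y + 8)*(y + y) = -2 + (8 + y)*(2*y) = -2 + 2*y*(8 + y))
q(k) = (2 + k)²
X(d) = -2 + 1/(196 + d) (X(d) = -2 + 1/((2 - 16)² + d) = -2 + 1/((-14)² + d) = -2 + 1/(196 + d))
1/X(C(8)) = 1/((-391 - 2*(-2 + 2*8² + 16*8))/(196 + (-2 + 2*8² + 16*8))) = 1/((-391 - 2*(-2 + 2*64 + 128))/(196 + (-2 + 2*64 + 128))) = 1/((-391 - 2*(-2 + 128 + 128))/(196 + (-2 + 128 + 128))) = 1/((-391 - 2*254)/(196 + 254)) = 1/((-391 - 508)/450) = 1/((1/450)*(-899)) = 1/(-899/450) = -450/899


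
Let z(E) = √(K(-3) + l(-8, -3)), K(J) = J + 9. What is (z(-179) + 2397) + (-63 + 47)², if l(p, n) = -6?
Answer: 2653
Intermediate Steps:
K(J) = 9 + J
z(E) = 0 (z(E) = √((9 - 3) - 6) = √(6 - 6) = √0 = 0)
(z(-179) + 2397) + (-63 + 47)² = (0 + 2397) + (-63 + 47)² = 2397 + (-16)² = 2397 + 256 = 2653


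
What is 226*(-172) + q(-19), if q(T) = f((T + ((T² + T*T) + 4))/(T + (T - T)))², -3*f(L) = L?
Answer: -125795279/3249 ≈ -38718.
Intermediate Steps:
f(L) = -L/3
q(T) = (4 + T + 2*T²)²/(9*T²) (q(T) = (-(T + ((T² + T*T) + 4))/(3*(T + (T - T))))² = (-(T + ((T² + T²) + 4))/(3*(T + 0)))² = (-(T + (2*T² + 4))/(3*T))² = (-(T + (4 + 2*T²))/(3*T))² = (-(4 + T + 2*T²)/(3*T))² = (4 + T + 2*T²)²/(9*T²))
226*(-172) + q(-19) = 226*(-172) + (⅑)*(4 - 19*(1 + 2*(-19)))²/(-19)² = -38872 + (⅑)*(1/361)*(4 - 19*(1 - 38))² = -38872 + (⅑)*(1/361)*(4 - 19*(-37))² = -38872 + (⅑)*(1/361)*(4 + 703)² = -38872 + (⅑)*(1/361)*707² = -38872 + (⅑)*(1/361)*499849 = -38872 + 499849/3249 = -125795279/3249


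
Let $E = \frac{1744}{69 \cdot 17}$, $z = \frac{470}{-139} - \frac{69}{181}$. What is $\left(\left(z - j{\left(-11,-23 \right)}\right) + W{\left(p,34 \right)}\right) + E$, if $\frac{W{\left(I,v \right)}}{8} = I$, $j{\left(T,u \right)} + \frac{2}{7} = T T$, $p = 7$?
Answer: $- \frac{13838833070}{206580549} \approx -66.99$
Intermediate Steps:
$j{\left(T,u \right)} = - \frac{2}{7} + T^{2}$ ($j{\left(T,u \right)} = - \frac{2}{7} + T T = - \frac{2}{7} + T^{2}$)
$W{\left(I,v \right)} = 8 I$
$z = - \frac{94661}{25159}$ ($z = 470 \left(- \frac{1}{139}\right) - \frac{69}{181} = - \frac{470}{139} - \frac{69}{181} = - \frac{94661}{25159} \approx -3.7625$)
$E = \frac{1744}{1173} \approx 1.4868$
$\left(\left(z - j{\left(-11,-23 \right)}\right) + W{\left(p,34 \right)}\right) + E = \left(\left(- \frac{94661}{25159} - \left(- \frac{2}{7} + \left(-11\right)^{2}\right)\right) + 8 \cdot 7\right) + \frac{1744}{1173} = \left(\left(- \frac{94661}{25159} - \left(- \frac{2}{7} + 121\right)\right) + 56\right) + \frac{1744}{1173} = \left(\left(- \frac{94661}{25159} - \frac{845}{7}\right) + 56\right) + \frac{1744}{1173} = \left(- \frac{21921982}{176113} + 56\right) + \frac{1744}{1173} = - \frac{12059654}{176113} + \frac{1744}{1173} = - \frac{13838833070}{206580549}$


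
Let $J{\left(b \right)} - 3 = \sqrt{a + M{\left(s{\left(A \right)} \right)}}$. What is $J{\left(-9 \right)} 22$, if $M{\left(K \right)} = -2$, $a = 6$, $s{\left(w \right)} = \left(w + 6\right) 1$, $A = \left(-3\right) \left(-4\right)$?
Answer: $110$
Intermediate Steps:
$A = 12$
$s{\left(w \right)} = 6 + w$ ($s{\left(w \right)} = \left(6 + w\right) 1 = 6 + w$)
$J{\left(b \right)} = 5$ ($J{\left(b \right)} = 3 + \sqrt{6 - 2} = 3 + \sqrt{4} = 3 + 2 = 5$)
$J{\left(-9 \right)} 22 = 5 \cdot 22 = 110$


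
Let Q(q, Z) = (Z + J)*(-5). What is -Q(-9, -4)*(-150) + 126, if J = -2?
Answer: 4626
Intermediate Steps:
Q(q, Z) = 10 - 5*Z (Q(q, Z) = (Z - 2)*(-5) = (-2 + Z)*(-5) = 10 - 5*Z)
-Q(-9, -4)*(-150) + 126 = -(10 - 5*(-4))*(-150) + 126 = -(10 + 20)*(-150) + 126 = -1*30*(-150) + 126 = -30*(-150) + 126 = 4500 + 126 = 4626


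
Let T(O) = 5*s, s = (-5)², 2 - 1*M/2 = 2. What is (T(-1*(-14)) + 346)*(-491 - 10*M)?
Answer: -231261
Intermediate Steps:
M = 0 (M = 4 - 2*2 = 4 - 4 = 0)
s = 25
T(O) = 125 (T(O) = 5*25 = 125)
(T(-1*(-14)) + 346)*(-491 - 10*M) = (125 + 346)*(-491 - 10*0) = 471*(-491 + 0) = 471*(-491) = -231261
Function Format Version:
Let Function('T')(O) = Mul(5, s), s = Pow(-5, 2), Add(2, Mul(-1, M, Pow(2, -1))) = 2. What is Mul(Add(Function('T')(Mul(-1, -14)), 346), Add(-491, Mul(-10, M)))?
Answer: -231261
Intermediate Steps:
M = 0 (M = Add(4, Mul(-2, 2)) = Add(4, -4) = 0)
s = 25
Function('T')(O) = 125 (Function('T')(O) = Mul(5, 25) = 125)
Mul(Add(Function('T')(Mul(-1, -14)), 346), Add(-491, Mul(-10, M))) = Mul(Add(125, 346), Add(-491, Mul(-10, 0))) = Mul(471, Add(-491, 0)) = Mul(471, -491) = -231261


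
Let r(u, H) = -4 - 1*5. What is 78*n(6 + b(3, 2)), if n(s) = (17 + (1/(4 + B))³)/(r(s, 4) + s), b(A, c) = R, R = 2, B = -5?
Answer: -1248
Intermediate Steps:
b(A, c) = 2
r(u, H) = -9 (r(u, H) = -4 - 5 = -9)
n(s) = 16/(-9 + s) (n(s) = (17 + (1/(4 - 5))³)/(-9 + s) = (17 + (1/(-1))³)/(-9 + s) = (17 + (-1)³)/(-9 + s) = (17 - 1)/(-9 + s) = 16/(-9 + s))
78*n(6 + b(3, 2)) = 78*(16/(-9 + (6 + 2))) = 78*(16/(-9 + 8)) = 78*(16/(-1)) = 78*(16*(-1)) = 78*(-16) = -1248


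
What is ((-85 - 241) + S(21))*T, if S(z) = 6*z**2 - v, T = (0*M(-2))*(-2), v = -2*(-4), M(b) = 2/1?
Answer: 0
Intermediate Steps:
M(b) = 2 (M(b) = 2*1 = 2)
v = 8
T = 0 (T = (0*2)*(-2) = 0*(-2) = 0)
S(z) = -8 + 6*z**2 (S(z) = 6*z**2 - 1*8 = 6*z**2 - 8 = -8 + 6*z**2)
((-85 - 241) + S(21))*T = ((-85 - 241) + (-8 + 6*21**2))*0 = (-326 + (-8 + 6*441))*0 = (-326 + (-8 + 2646))*0 = (-326 + 2638)*0 = 2312*0 = 0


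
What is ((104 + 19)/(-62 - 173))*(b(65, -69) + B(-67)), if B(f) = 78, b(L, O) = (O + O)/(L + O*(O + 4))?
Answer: -21817863/534625 ≈ -40.810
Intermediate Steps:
b(L, O) = 2*O/(L + O*(4 + O)) (b(L, O) = (2*O)/(L + O*(4 + O)) = 2*O/(L + O*(4 + O)))
((104 + 19)/(-62 - 173))*(b(65, -69) + B(-67)) = ((104 + 19)/(-62 - 173))*(2*(-69)/(65 + (-69)² + 4*(-69)) + 78) = (123/(-235))*(2*(-69)/(65 + 4761 - 276) + 78) = (123*(-1/235))*(2*(-69)/4550 + 78) = -123*(2*(-69)*(1/4550) + 78)/235 = -123*(-69/2275 + 78)/235 = -123/235*177381/2275 = -21817863/534625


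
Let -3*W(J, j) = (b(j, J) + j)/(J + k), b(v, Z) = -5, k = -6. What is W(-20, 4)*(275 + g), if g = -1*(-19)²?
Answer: 43/39 ≈ 1.1026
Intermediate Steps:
W(J, j) = -(-5 + j)/(3*(-6 + J)) (W(J, j) = -(-5 + j)/(3*(J - 6)) = -(-5 + j)/(3*(-6 + J)))
g = -361 (g = -1*361 = -361)
W(-20, 4)*(275 + g) = ((5 - 1*4)/(3*(-6 - 20)))*(275 - 361) = ((⅓)*(5 - 4)/(-26))*(-86) = ((⅓)*(-1/26)*1)*(-86) = -1/78*(-86) = 43/39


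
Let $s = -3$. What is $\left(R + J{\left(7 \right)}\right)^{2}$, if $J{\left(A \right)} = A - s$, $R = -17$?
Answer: $49$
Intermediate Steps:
$J{\left(A \right)} = 3 + A$ ($J{\left(A \right)} = A - -3 = A + 3 = 3 + A$)
$\left(R + J{\left(7 \right)}\right)^{2} = \left(-17 + \left(3 + 7\right)\right)^{2} = \left(-17 + 10\right)^{2} = \left(-7\right)^{2} = 49$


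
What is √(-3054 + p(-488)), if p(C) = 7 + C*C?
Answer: √235097 ≈ 484.87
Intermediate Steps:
p(C) = 7 + C²
√(-3054 + p(-488)) = √(-3054 + (7 + (-488)²)) = √(-3054 + (7 + 238144)) = √(-3054 + 238151) = √235097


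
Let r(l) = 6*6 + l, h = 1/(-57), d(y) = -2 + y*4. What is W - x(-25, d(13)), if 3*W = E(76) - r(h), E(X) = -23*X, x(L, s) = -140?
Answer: -77747/171 ≈ -454.66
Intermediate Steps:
d(y) = -2 + 4*y
h = -1/57 ≈ -0.017544
r(l) = 36 + l
W = -101687/171 (W = (-23*76 - (36 - 1/57))/3 = (-1748 - 1*2051/57)/3 = (-1748 - 2051/57)/3 = (⅓)*(-101687/57) = -101687/171 ≈ -594.66)
W - x(-25, d(13)) = -101687/171 - 1*(-140) = -101687/171 + 140 = -77747/171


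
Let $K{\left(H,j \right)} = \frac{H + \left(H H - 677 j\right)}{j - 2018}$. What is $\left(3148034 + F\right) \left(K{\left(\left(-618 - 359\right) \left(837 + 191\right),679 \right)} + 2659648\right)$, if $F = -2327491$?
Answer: $- \frac{824783764815919575}{1339} \approx -6.1597 \cdot 10^{14}$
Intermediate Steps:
$K{\left(H,j \right)} = \frac{H + H^{2} - 677 j}{-2018 + j}$ ($K{\left(H,j \right)} = \frac{H + \left(H^{2} - 677 j\right)}{-2018 + j} = \frac{H + H^{2} - 677 j}{-2018 + j}$)
$\left(3148034 + F\right) \left(K{\left(\left(-618 - 359\right) \left(837 + 191\right),679 \right)} + 2659648\right) = \left(3148034 - 2327491\right) \left(\frac{\left(-618 - 359\right) \left(837 + 191\right) + \left(\left(-618 - 359\right) \left(837 + 191\right)\right)^{2} - 459683}{-2018 + 679} + 2659648\right) = 820543 \left(\frac{\left(-977\right) 1028 + \left(\left(-977\right) 1028\right)^{2} - 459683}{-1339} + 2659648\right) = 820543 \left(- \frac{-1004356 + \left(-1004356\right)^{2} - 459683}{1339} + 2659648\right) = 820543 \left(- \frac{-1004356 + 1008730974736 - 459683}{1339} + 2659648\right) = 820543 \left(\left(- \frac{1}{1339}\right) 1008729510697 + 2659648\right) = 820543 \left(- \frac{1008729510697}{1339} + 2659648\right) = 820543 \left(- \frac{1005168242025}{1339}\right) = - \frac{824783764815919575}{1339}$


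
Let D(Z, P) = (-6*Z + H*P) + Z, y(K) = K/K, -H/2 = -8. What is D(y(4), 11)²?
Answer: 29241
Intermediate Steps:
H = 16 (H = -2*(-8) = 16)
y(K) = 1
D(Z, P) = -5*Z + 16*P (D(Z, P) = (-6*Z + 16*P) + Z = -5*Z + 16*P)
D(y(4), 11)² = (-5*1 + 16*11)² = (-5 + 176)² = 171² = 29241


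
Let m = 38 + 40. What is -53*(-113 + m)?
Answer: 1855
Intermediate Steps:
m = 78
-53*(-113 + m) = -53*(-113 + 78) = -53*(-35) = 1855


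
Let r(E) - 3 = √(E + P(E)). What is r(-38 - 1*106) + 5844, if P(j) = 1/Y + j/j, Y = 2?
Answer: 5847 + I*√570/2 ≈ 5847.0 + 11.937*I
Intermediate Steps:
P(j) = 3/2 (P(j) = 1/2 + j/j = 1*(½) + 1 = ½ + 1 = 3/2)
r(E) = 3 + √(3/2 + E) (r(E) = 3 + √(E + 3/2) = 3 + √(3/2 + E))
r(-38 - 1*106) + 5844 = (3 + √(6 + 4*(-38 - 1*106))/2) + 5844 = (3 + √(6 + 4*(-38 - 106))/2) + 5844 = (3 + √(6 + 4*(-144))/2) + 5844 = (3 + √(6 - 576)/2) + 5844 = (3 + √(-570)/2) + 5844 = (3 + (I*√570)/2) + 5844 = (3 + I*√570/2) + 5844 = 5847 + I*√570/2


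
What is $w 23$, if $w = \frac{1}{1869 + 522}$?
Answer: $\frac{23}{2391} \approx 0.0096194$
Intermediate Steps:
$w = \frac{1}{2391} \approx 0.00041824$
$w 23 = \frac{1}{2391} \cdot 23 = \frac{23}{2391}$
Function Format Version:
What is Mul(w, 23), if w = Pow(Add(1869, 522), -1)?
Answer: Rational(23, 2391) ≈ 0.0096194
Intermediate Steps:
w = Rational(1, 2391) (w = Pow(2391, -1) = Rational(1, 2391) ≈ 0.00041824)
Mul(w, 23) = Mul(Rational(1, 2391), 23) = Rational(23, 2391)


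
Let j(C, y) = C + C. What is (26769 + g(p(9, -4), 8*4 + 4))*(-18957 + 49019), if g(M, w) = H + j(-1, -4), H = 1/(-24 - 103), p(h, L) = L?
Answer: 102193003296/127 ≈ 8.0467e+8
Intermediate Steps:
j(C, y) = 2*C
H = -1/127 (H = 1/(-127) = -1/127 ≈ -0.0078740)
g(M, w) = -255/127 (g(M, w) = -1/127 + 2*(-1) = -1/127 - 2 = -255/127)
(26769 + g(p(9, -4), 8*4 + 4))*(-18957 + 49019) = (26769 - 255/127)*(-18957 + 49019) = (3399408/127)*30062 = 102193003296/127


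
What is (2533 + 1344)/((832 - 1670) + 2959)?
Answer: 3877/2121 ≈ 1.8279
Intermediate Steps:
(2533 + 1344)/((832 - 1670) + 2959) = 3877/(-838 + 2959) = 3877/2121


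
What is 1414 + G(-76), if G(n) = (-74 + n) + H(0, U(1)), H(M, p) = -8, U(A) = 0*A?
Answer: 1256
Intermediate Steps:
U(A) = 0
G(n) = -82 + n (G(n) = (-74 + n) - 8 = -82 + n)
1414 + G(-76) = 1414 + (-82 - 76) = 1414 - 158 = 1256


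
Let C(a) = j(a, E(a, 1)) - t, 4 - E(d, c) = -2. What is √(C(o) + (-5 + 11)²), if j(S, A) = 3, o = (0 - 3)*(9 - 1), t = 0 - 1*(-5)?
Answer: √34 ≈ 5.8309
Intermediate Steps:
E(d, c) = 6 (E(d, c) = 4 - 1*(-2) = 4 + 2 = 6)
t = 5 (t = 0 + 5 = 5)
o = -24 (o = -3*8 = -24)
C(a) = -2 (C(a) = 3 - 1*5 = 3 - 5 = -2)
√(C(o) + (-5 + 11)²) = √(-2 + (-5 + 11)²) = √(-2 + 6²) = √(-2 + 36) = √34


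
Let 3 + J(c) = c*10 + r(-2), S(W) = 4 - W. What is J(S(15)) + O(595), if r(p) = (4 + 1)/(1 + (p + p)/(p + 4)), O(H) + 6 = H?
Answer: 471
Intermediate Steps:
O(H) = -6 + H
r(p) = 5/(1 + 2*p/(4 + p)) (r(p) = 5/(1 + (2*p)/(4 + p)) = 5/(1 + 2*p/(4 + p)))
J(c) = -8 + 10*c (J(c) = -3 + (c*10 + 5*(4 - 2)/(4 + 3*(-2))) = -3 + (10*c + 5*2/(4 - 6)) = -3 + (10*c + 5*2/(-2)) = -3 + (10*c + 5*(-½)*2) = -3 + (10*c - 5) = -3 + (-5 + 10*c) = -8 + 10*c)
J(S(15)) + O(595) = (-8 + 10*(4 - 1*15)) + (-6 + 595) = (-8 + 10*(4 - 15)) + 589 = (-8 + 10*(-11)) + 589 = (-8 - 110) + 589 = -118 + 589 = 471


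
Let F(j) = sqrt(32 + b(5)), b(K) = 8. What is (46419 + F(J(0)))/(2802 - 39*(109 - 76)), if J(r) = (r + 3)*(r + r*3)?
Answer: 15473/505 + 2*sqrt(10)/1515 ≈ 30.644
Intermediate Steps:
J(r) = 4*r*(3 + r) (J(r) = (3 + r)*(r + 3*r) = (3 + r)*(4*r) = 4*r*(3 + r))
F(j) = 2*sqrt(10) (F(j) = sqrt(32 + 8) = sqrt(40) = 2*sqrt(10))
(46419 + F(J(0)))/(2802 - 39*(109 - 76)) = (46419 + 2*sqrt(10))/(2802 - 39*(109 - 76)) = (46419 + 2*sqrt(10))/(2802 - 39*33) = (46419 + 2*sqrt(10))/(2802 - 1287) = (46419 + 2*sqrt(10))/1515 = (46419 + 2*sqrt(10))*(1/1515) = 15473/505 + 2*sqrt(10)/1515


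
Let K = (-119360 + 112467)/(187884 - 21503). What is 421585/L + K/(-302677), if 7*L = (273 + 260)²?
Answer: 148616266545996492/14306637363580393 ≈ 10.388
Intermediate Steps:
K = -6893/166381 ≈ -0.041429
L = 284089/7 (L = (273 + 260)²/7 = (⅐)*533² = (⅐)*284089 = 284089/7 ≈ 40584.)
421585/L + K/(-302677) = 421585/(284089/7) - 6893/166381/(-302677) = 421585*(7/284089) - 6893/166381*(-1/302677) = 2951095/284089 + 6893/50359701937 = 148616266545996492/14306637363580393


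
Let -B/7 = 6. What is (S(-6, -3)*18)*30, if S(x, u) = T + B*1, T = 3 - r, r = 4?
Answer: -23220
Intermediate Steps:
B = -42 (B = -7*6 = -42)
T = -1 (T = 3 - 1*4 = 3 - 4 = -1)
S(x, u) = -43 (S(x, u) = -1 - 42*1 = -1 - 42 = -43)
(S(-6, -3)*18)*30 = -43*18*30 = -774*30 = -23220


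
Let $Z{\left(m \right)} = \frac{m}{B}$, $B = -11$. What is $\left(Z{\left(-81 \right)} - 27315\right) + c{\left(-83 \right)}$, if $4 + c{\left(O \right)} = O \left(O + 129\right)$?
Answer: $- \frac{342426}{11} \approx -31130.0$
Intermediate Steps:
$c{\left(O \right)} = -4 + O \left(129 + O\right)$ ($c{\left(O \right)} = -4 + O \left(O + 129\right) = -4 + O \left(129 + O\right)$)
$Z{\left(m \right)} = - \frac{m}{11}$ ($Z{\left(m \right)} = \frac{m}{-11} = m \left(- \frac{1}{11}\right) = - \frac{m}{11}$)
$\left(Z{\left(-81 \right)} - 27315\right) + c{\left(-83 \right)} = \left(\left(- \frac{1}{11}\right) \left(-81\right) - 27315\right) + \left(-4 + \left(-83\right)^{2} + 129 \left(-83\right)\right) = \left(\frac{81}{11} - 27315\right) - 3822 = - \frac{300384}{11} - 3822 = - \frac{342426}{11}$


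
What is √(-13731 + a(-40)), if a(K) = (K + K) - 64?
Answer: 5*I*√555 ≈ 117.79*I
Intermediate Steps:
a(K) = -64 + 2*K (a(K) = 2*K - 64 = -64 + 2*K)
√(-13731 + a(-40)) = √(-13731 + (-64 + 2*(-40))) = √(-13731 + (-64 - 80)) = √(-13731 - 144) = √(-13875) = 5*I*√555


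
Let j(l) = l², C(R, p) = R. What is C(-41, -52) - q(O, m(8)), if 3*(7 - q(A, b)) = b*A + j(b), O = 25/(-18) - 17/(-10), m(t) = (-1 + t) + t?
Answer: 257/9 ≈ 28.556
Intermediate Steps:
m(t) = -1 + 2*t
O = 14/45 (O = 25*(-1/18) - 17*(-⅒) = -25/18 + 17/10 = 14/45 ≈ 0.31111)
q(A, b) = 7 - b²/3 - A*b/3 (q(A, b) = 7 - (b*A + b²)/3 = 7 - (A*b + b²)/3 = 7 - (b² + A*b)/3 = 7 + (-b²/3 - A*b/3) = 7 - b²/3 - A*b/3)
C(-41, -52) - q(O, m(8)) = -41 - (7 - (-1 + 2*8)²/3 - ⅓*14/45*(-1 + 2*8)) = -41 - (7 - (-1 + 16)²/3 - ⅓*14/45*(-1 + 16)) = -41 - (7 - ⅓*15² - ⅓*14/45*15) = -41 - (7 - ⅓*225 - 14/9) = -41 - (7 - 75 - 14/9) = -41 - 1*(-626/9) = -41 + 626/9 = 257/9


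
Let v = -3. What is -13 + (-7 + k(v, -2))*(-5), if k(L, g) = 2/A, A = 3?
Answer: 56/3 ≈ 18.667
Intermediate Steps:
k(L, g) = ⅔ (k(L, g) = 2/3 = 2*(⅓) = ⅔)
-13 + (-7 + k(v, -2))*(-5) = -13 + (-7 + ⅔)*(-5) = -13 - 19/3*(-5) = -13 + 95/3 = 56/3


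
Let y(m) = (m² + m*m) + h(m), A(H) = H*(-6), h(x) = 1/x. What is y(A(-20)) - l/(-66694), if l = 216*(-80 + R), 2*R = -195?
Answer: 115244964947/4001640 ≈ 28799.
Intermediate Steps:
R = -195/2 (R = (½)*(-195) = -195/2 ≈ -97.500)
l = -38340 (l = 216*(-80 - 195/2) = 216*(-355/2) = -38340)
A(H) = -6*H
y(m) = 1/m + 2*m² (y(m) = (m² + m*m) + 1/m = (m² + m²) + 1/m = 2*m² + 1/m = 1/m + 2*m²)
y(A(-20)) - l/(-66694) = (1 + 2*(-6*(-20))³)/((-6*(-20))) - (-38340)/(-66694) = (1 + 2*120³)/120 - (-38340)*(-1)/66694 = (1 + 2*1728000)/120 - 1*19170/33347 = (1 + 3456000)/120 - 19170/33347 = (1/120)*3456001 - 19170/33347 = 3456001/120 - 19170/33347 = 115244964947/4001640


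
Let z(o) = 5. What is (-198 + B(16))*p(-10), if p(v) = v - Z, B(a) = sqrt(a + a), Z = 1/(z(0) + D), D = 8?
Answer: 25938/13 - 524*sqrt(2)/13 ≈ 1938.2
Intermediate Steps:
Z = 1/13 (Z = 1/(5 + 8) = 1/13 ≈ 0.076923)
B(a) = sqrt(2)*sqrt(a) (B(a) = sqrt(2*a) = sqrt(2)*sqrt(a))
p(v) = -1/13 + v (p(v) = v - 1*1/13 = v - 1/13 = -1/13 + v)
(-198 + B(16))*p(-10) = (-198 + sqrt(2)*sqrt(16))*(-1/13 - 10) = (-198 + sqrt(2)*4)*(-131/13) = (-198 + 4*sqrt(2))*(-131/13) = 25938/13 - 524*sqrt(2)/13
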